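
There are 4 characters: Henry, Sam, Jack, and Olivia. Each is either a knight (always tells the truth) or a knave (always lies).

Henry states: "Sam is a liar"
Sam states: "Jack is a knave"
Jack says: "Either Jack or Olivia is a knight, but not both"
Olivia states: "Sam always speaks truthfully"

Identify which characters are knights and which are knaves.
Henry is a knight.
Sam is a knave.
Jack is a knight.
Olivia is a knave.

Verification:
- Henry (knight) says "Sam is a liar" - this is TRUE because Sam is a knave.
- Sam (knave) says "Jack is a knave" - this is FALSE (a lie) because Jack is a knight.
- Jack (knight) says "Either Jack or Olivia is a knight, but not both" - this is TRUE because Jack is a knight and Olivia is a knave.
- Olivia (knave) says "Sam always speaks truthfully" - this is FALSE (a lie) because Sam is a knave.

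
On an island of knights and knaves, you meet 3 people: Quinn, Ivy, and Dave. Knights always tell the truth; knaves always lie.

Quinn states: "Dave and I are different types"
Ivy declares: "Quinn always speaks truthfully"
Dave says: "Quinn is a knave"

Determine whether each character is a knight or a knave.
Quinn is a knight.
Ivy is a knight.
Dave is a knave.

Verification:
- Quinn (knight) says "Dave and I are different types" - this is TRUE because Quinn is a knight and Dave is a knave.
- Ivy (knight) says "Quinn always speaks truthfully" - this is TRUE because Quinn is a knight.
- Dave (knave) says "Quinn is a knave" - this is FALSE (a lie) because Quinn is a knight.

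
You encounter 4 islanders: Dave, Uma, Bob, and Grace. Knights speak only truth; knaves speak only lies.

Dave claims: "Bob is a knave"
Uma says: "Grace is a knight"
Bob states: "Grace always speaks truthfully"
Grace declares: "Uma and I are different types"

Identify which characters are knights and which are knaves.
Dave is a knight.
Uma is a knave.
Bob is a knave.
Grace is a knave.

Verification:
- Dave (knight) says "Bob is a knave" - this is TRUE because Bob is a knave.
- Uma (knave) says "Grace is a knight" - this is FALSE (a lie) because Grace is a knave.
- Bob (knave) says "Grace always speaks truthfully" - this is FALSE (a lie) because Grace is a knave.
- Grace (knave) says "Uma and I are different types" - this is FALSE (a lie) because Grace is a knave and Uma is a knave.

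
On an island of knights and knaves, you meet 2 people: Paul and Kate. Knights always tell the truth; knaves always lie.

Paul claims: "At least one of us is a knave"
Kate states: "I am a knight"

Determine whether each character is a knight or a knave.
Paul is a knight.
Kate is a knave.

Verification:
- Paul (knight) says "At least one of us is a knave" - this is TRUE because Kate is a knave.
- Kate (knave) says "I am a knight" - this is FALSE (a lie) because Kate is a knave.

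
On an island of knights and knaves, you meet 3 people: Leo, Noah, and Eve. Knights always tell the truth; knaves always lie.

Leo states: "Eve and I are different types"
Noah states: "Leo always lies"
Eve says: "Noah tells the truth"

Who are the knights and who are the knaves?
Leo is a knight.
Noah is a knave.
Eve is a knave.

Verification:
- Leo (knight) says "Eve and I are different types" - this is TRUE because Leo is a knight and Eve is a knave.
- Noah (knave) says "Leo always lies" - this is FALSE (a lie) because Leo is a knight.
- Eve (knave) says "Noah tells the truth" - this is FALSE (a lie) because Noah is a knave.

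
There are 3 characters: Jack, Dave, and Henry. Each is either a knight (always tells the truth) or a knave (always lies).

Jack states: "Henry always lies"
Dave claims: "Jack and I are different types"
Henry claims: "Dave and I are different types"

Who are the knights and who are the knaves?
Jack is a knave.
Dave is a knave.
Henry is a knight.

Verification:
- Jack (knave) says "Henry always lies" - this is FALSE (a lie) because Henry is a knight.
- Dave (knave) says "Jack and I are different types" - this is FALSE (a lie) because Dave is a knave and Jack is a knave.
- Henry (knight) says "Dave and I are different types" - this is TRUE because Henry is a knight and Dave is a knave.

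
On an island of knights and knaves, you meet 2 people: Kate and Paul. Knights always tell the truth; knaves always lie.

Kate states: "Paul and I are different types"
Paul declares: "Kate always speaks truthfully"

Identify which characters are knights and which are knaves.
Kate is a knave.
Paul is a knave.

Verification:
- Kate (knave) says "Paul and I are different types" - this is FALSE (a lie) because Kate is a knave and Paul is a knave.
- Paul (knave) says "Kate always speaks truthfully" - this is FALSE (a lie) because Kate is a knave.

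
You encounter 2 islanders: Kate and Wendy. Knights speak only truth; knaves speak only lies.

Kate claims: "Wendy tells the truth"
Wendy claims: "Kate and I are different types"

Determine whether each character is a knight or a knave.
Kate is a knave.
Wendy is a knave.

Verification:
- Kate (knave) says "Wendy tells the truth" - this is FALSE (a lie) because Wendy is a knave.
- Wendy (knave) says "Kate and I are different types" - this is FALSE (a lie) because Wendy is a knave and Kate is a knave.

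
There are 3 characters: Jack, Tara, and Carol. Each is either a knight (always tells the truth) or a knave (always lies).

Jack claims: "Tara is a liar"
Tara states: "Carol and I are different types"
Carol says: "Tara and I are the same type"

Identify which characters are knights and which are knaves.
Jack is a knave.
Tara is a knight.
Carol is a knave.

Verification:
- Jack (knave) says "Tara is a liar" - this is FALSE (a lie) because Tara is a knight.
- Tara (knight) says "Carol and I are different types" - this is TRUE because Tara is a knight and Carol is a knave.
- Carol (knave) says "Tara and I are the same type" - this is FALSE (a lie) because Carol is a knave and Tara is a knight.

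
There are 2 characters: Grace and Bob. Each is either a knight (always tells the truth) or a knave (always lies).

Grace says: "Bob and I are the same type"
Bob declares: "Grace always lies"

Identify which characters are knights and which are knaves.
Grace is a knave.
Bob is a knight.

Verification:
- Grace (knave) says "Bob and I are the same type" - this is FALSE (a lie) because Grace is a knave and Bob is a knight.
- Bob (knight) says "Grace always lies" - this is TRUE because Grace is a knave.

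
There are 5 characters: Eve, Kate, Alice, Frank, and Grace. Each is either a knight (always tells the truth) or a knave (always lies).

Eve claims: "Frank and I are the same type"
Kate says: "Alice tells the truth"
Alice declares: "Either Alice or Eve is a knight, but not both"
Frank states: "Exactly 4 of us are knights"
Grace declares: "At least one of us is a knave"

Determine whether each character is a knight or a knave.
Eve is a knave.
Kate is a knight.
Alice is a knight.
Frank is a knight.
Grace is a knight.

Verification:
- Eve (knave) says "Frank and I are the same type" - this is FALSE (a lie) because Eve is a knave and Frank is a knight.
- Kate (knight) says "Alice tells the truth" - this is TRUE because Alice is a knight.
- Alice (knight) says "Either Alice or Eve is a knight, but not both" - this is TRUE because Alice is a knight and Eve is a knave.
- Frank (knight) says "Exactly 4 of us are knights" - this is TRUE because there are 4 knights.
- Grace (knight) says "At least one of us is a knave" - this is TRUE because Eve is a knave.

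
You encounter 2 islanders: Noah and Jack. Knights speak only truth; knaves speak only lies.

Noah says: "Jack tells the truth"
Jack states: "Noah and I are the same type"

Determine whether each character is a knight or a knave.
Noah is a knight.
Jack is a knight.

Verification:
- Noah (knight) says "Jack tells the truth" - this is TRUE because Jack is a knight.
- Jack (knight) says "Noah and I are the same type" - this is TRUE because Jack is a knight and Noah is a knight.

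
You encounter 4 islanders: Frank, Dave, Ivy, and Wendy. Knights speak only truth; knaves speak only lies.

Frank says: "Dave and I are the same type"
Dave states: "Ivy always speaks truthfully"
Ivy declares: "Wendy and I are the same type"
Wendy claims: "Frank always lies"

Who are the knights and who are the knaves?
Frank is a knave.
Dave is a knight.
Ivy is a knight.
Wendy is a knight.

Verification:
- Frank (knave) says "Dave and I are the same type" - this is FALSE (a lie) because Frank is a knave and Dave is a knight.
- Dave (knight) says "Ivy always speaks truthfully" - this is TRUE because Ivy is a knight.
- Ivy (knight) says "Wendy and I are the same type" - this is TRUE because Ivy is a knight and Wendy is a knight.
- Wendy (knight) says "Frank always lies" - this is TRUE because Frank is a knave.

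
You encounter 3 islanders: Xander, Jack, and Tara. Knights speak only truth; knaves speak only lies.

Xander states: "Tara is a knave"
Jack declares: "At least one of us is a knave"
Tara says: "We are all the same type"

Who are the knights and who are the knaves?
Xander is a knight.
Jack is a knight.
Tara is a knave.

Verification:
- Xander (knight) says "Tara is a knave" - this is TRUE because Tara is a knave.
- Jack (knight) says "At least one of us is a knave" - this is TRUE because Tara is a knave.
- Tara (knave) says "We are all the same type" - this is FALSE (a lie) because Xander and Jack are knights and Tara is a knave.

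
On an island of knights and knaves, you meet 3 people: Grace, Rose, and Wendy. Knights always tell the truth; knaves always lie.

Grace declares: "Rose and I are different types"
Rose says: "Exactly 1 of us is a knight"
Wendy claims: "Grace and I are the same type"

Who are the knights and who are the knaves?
Grace is a knight.
Rose is a knave.
Wendy is a knight.

Verification:
- Grace (knight) says "Rose and I are different types" - this is TRUE because Grace is a knight and Rose is a knave.
- Rose (knave) says "Exactly 1 of us is a knight" - this is FALSE (a lie) because there are 2 knights.
- Wendy (knight) says "Grace and I are the same type" - this is TRUE because Wendy is a knight and Grace is a knight.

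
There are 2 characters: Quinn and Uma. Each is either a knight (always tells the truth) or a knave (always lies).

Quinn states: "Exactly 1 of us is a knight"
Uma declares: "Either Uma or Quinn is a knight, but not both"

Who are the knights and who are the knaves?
Quinn is a knave.
Uma is a knave.

Verification:
- Quinn (knave) says "Exactly 1 of us is a knight" - this is FALSE (a lie) because there are 0 knights.
- Uma (knave) says "Either Uma or Quinn is a knight, but not both" - this is FALSE (a lie) because Uma is a knave and Quinn is a knave.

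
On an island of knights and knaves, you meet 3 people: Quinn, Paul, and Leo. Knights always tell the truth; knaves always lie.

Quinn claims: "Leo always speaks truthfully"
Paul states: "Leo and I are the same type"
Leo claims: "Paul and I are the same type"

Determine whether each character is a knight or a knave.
Quinn is a knight.
Paul is a knight.
Leo is a knight.

Verification:
- Quinn (knight) says "Leo always speaks truthfully" - this is TRUE because Leo is a knight.
- Paul (knight) says "Leo and I are the same type" - this is TRUE because Paul is a knight and Leo is a knight.
- Leo (knight) says "Paul and I are the same type" - this is TRUE because Leo is a knight and Paul is a knight.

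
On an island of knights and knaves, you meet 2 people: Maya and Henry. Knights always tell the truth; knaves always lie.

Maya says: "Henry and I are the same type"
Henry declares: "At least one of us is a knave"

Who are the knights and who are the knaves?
Maya is a knave.
Henry is a knight.

Verification:
- Maya (knave) says "Henry and I are the same type" - this is FALSE (a lie) because Maya is a knave and Henry is a knight.
- Henry (knight) says "At least one of us is a knave" - this is TRUE because Maya is a knave.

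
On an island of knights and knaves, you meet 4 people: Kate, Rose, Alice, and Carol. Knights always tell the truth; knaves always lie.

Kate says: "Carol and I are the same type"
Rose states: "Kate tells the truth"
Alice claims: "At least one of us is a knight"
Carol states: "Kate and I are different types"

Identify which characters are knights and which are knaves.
Kate is a knave.
Rose is a knave.
Alice is a knight.
Carol is a knight.

Verification:
- Kate (knave) says "Carol and I are the same type" - this is FALSE (a lie) because Kate is a knave and Carol is a knight.
- Rose (knave) says "Kate tells the truth" - this is FALSE (a lie) because Kate is a knave.
- Alice (knight) says "At least one of us is a knight" - this is TRUE because Alice and Carol are knights.
- Carol (knight) says "Kate and I are different types" - this is TRUE because Carol is a knight and Kate is a knave.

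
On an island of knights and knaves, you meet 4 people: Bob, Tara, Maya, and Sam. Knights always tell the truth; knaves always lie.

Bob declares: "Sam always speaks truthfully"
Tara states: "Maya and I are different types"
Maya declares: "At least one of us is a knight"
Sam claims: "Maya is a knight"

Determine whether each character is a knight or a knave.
Bob is a knave.
Tara is a knave.
Maya is a knave.
Sam is a knave.

Verification:
- Bob (knave) says "Sam always speaks truthfully" - this is FALSE (a lie) because Sam is a knave.
- Tara (knave) says "Maya and I are different types" - this is FALSE (a lie) because Tara is a knave and Maya is a knave.
- Maya (knave) says "At least one of us is a knight" - this is FALSE (a lie) because no one is a knight.
- Sam (knave) says "Maya is a knight" - this is FALSE (a lie) because Maya is a knave.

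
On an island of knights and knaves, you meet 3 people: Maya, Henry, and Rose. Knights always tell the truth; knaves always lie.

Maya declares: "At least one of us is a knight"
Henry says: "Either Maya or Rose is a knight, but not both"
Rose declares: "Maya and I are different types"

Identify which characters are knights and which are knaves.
Maya is a knave.
Henry is a knave.
Rose is a knave.

Verification:
- Maya (knave) says "At least one of us is a knight" - this is FALSE (a lie) because no one is a knight.
- Henry (knave) says "Either Maya or Rose is a knight, but not both" - this is FALSE (a lie) because Maya is a knave and Rose is a knave.
- Rose (knave) says "Maya and I are different types" - this is FALSE (a lie) because Rose is a knave and Maya is a knave.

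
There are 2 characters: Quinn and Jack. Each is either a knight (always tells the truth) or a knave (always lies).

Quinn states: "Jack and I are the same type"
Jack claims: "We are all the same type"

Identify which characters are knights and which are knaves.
Quinn is a knight.
Jack is a knight.

Verification:
- Quinn (knight) says "Jack and I are the same type" - this is TRUE because Quinn is a knight and Jack is a knight.
- Jack (knight) says "We are all the same type" - this is TRUE because Quinn and Jack are knights.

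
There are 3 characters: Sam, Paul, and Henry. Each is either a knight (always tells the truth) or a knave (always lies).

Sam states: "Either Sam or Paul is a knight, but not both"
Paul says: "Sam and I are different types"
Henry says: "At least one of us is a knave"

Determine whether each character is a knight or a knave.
Sam is a knave.
Paul is a knave.
Henry is a knight.

Verification:
- Sam (knave) says "Either Sam or Paul is a knight, but not both" - this is FALSE (a lie) because Sam is a knave and Paul is a knave.
- Paul (knave) says "Sam and I are different types" - this is FALSE (a lie) because Paul is a knave and Sam is a knave.
- Henry (knight) says "At least one of us is a knave" - this is TRUE because Sam and Paul are knaves.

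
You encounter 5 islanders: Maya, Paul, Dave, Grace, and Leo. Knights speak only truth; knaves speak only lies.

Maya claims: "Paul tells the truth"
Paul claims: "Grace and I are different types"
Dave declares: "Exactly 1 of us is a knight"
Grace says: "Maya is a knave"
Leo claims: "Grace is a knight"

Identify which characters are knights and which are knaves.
Maya is a knight.
Paul is a knight.
Dave is a knave.
Grace is a knave.
Leo is a knave.

Verification:
- Maya (knight) says "Paul tells the truth" - this is TRUE because Paul is a knight.
- Paul (knight) says "Grace and I are different types" - this is TRUE because Paul is a knight and Grace is a knave.
- Dave (knave) says "Exactly 1 of us is a knight" - this is FALSE (a lie) because there are 2 knights.
- Grace (knave) says "Maya is a knave" - this is FALSE (a lie) because Maya is a knight.
- Leo (knave) says "Grace is a knight" - this is FALSE (a lie) because Grace is a knave.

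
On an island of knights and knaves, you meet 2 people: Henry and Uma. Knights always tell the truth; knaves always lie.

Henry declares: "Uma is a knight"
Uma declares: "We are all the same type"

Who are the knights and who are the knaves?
Henry is a knight.
Uma is a knight.

Verification:
- Henry (knight) says "Uma is a knight" - this is TRUE because Uma is a knight.
- Uma (knight) says "We are all the same type" - this is TRUE because Henry and Uma are knights.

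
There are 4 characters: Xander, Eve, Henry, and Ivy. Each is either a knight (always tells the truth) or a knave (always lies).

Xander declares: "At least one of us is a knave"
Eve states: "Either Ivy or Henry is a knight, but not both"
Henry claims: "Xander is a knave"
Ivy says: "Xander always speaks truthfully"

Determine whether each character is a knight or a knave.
Xander is a knight.
Eve is a knight.
Henry is a knave.
Ivy is a knight.

Verification:
- Xander (knight) says "At least one of us is a knave" - this is TRUE because Henry is a knave.
- Eve (knight) says "Either Ivy or Henry is a knight, but not both" - this is TRUE because Ivy is a knight and Henry is a knave.
- Henry (knave) says "Xander is a knave" - this is FALSE (a lie) because Xander is a knight.
- Ivy (knight) says "Xander always speaks truthfully" - this is TRUE because Xander is a knight.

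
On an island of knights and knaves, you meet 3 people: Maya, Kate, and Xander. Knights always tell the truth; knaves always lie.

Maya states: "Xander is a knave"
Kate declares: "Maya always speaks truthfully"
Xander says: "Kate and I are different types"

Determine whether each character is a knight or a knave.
Maya is a knave.
Kate is a knave.
Xander is a knight.

Verification:
- Maya (knave) says "Xander is a knave" - this is FALSE (a lie) because Xander is a knight.
- Kate (knave) says "Maya always speaks truthfully" - this is FALSE (a lie) because Maya is a knave.
- Xander (knight) says "Kate and I are different types" - this is TRUE because Xander is a knight and Kate is a knave.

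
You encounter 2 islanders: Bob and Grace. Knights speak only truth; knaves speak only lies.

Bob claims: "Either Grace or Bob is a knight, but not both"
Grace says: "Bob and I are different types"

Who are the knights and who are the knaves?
Bob is a knave.
Grace is a knave.

Verification:
- Bob (knave) says "Either Grace or Bob is a knight, but not both" - this is FALSE (a lie) because Grace is a knave and Bob is a knave.
- Grace (knave) says "Bob and I are different types" - this is FALSE (a lie) because Grace is a knave and Bob is a knave.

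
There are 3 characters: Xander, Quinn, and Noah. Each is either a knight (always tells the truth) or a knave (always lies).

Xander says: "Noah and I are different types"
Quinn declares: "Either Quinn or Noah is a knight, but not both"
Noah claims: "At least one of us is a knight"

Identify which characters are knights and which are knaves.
Xander is a knave.
Quinn is a knave.
Noah is a knave.

Verification:
- Xander (knave) says "Noah and I are different types" - this is FALSE (a lie) because Xander is a knave and Noah is a knave.
- Quinn (knave) says "Either Quinn or Noah is a knight, but not both" - this is FALSE (a lie) because Quinn is a knave and Noah is a knave.
- Noah (knave) says "At least one of us is a knight" - this is FALSE (a lie) because no one is a knight.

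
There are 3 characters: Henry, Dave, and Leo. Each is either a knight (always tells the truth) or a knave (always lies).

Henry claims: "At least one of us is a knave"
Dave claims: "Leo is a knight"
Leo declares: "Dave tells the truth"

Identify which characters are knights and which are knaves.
Henry is a knight.
Dave is a knave.
Leo is a knave.

Verification:
- Henry (knight) says "At least one of us is a knave" - this is TRUE because Dave and Leo are knaves.
- Dave (knave) says "Leo is a knight" - this is FALSE (a lie) because Leo is a knave.
- Leo (knave) says "Dave tells the truth" - this is FALSE (a lie) because Dave is a knave.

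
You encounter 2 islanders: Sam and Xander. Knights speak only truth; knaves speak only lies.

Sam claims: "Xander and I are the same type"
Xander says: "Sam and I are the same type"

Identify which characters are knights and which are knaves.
Sam is a knight.
Xander is a knight.

Verification:
- Sam (knight) says "Xander and I are the same type" - this is TRUE because Sam is a knight and Xander is a knight.
- Xander (knight) says "Sam and I are the same type" - this is TRUE because Xander is a knight and Sam is a knight.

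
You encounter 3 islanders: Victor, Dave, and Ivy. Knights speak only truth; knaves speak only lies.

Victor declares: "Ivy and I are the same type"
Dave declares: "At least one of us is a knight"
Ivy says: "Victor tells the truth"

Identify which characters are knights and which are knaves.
Victor is a knight.
Dave is a knight.
Ivy is a knight.

Verification:
- Victor (knight) says "Ivy and I are the same type" - this is TRUE because Victor is a knight and Ivy is a knight.
- Dave (knight) says "At least one of us is a knight" - this is TRUE because Victor, Dave, and Ivy are knights.
- Ivy (knight) says "Victor tells the truth" - this is TRUE because Victor is a knight.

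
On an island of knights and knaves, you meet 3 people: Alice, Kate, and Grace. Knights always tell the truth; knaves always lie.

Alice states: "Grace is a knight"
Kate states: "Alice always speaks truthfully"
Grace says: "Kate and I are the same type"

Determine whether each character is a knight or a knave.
Alice is a knight.
Kate is a knight.
Grace is a knight.

Verification:
- Alice (knight) says "Grace is a knight" - this is TRUE because Grace is a knight.
- Kate (knight) says "Alice always speaks truthfully" - this is TRUE because Alice is a knight.
- Grace (knight) says "Kate and I are the same type" - this is TRUE because Grace is a knight and Kate is a knight.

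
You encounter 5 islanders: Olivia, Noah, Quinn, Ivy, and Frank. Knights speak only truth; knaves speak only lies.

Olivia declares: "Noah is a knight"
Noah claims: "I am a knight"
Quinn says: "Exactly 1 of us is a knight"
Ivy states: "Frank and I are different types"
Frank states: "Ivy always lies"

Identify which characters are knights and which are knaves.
Olivia is a knight.
Noah is a knight.
Quinn is a knave.
Ivy is a knight.
Frank is a knave.

Verification:
- Olivia (knight) says "Noah is a knight" - this is TRUE because Noah is a knight.
- Noah (knight) says "I am a knight" - this is TRUE because Noah is a knight.
- Quinn (knave) says "Exactly 1 of us is a knight" - this is FALSE (a lie) because there are 3 knights.
- Ivy (knight) says "Frank and I are different types" - this is TRUE because Ivy is a knight and Frank is a knave.
- Frank (knave) says "Ivy always lies" - this is FALSE (a lie) because Ivy is a knight.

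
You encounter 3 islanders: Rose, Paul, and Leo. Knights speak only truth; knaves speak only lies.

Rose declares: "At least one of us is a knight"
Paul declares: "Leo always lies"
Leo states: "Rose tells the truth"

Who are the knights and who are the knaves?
Rose is a knight.
Paul is a knave.
Leo is a knight.

Verification:
- Rose (knight) says "At least one of us is a knight" - this is TRUE because Rose and Leo are knights.
- Paul (knave) says "Leo always lies" - this is FALSE (a lie) because Leo is a knight.
- Leo (knight) says "Rose tells the truth" - this is TRUE because Rose is a knight.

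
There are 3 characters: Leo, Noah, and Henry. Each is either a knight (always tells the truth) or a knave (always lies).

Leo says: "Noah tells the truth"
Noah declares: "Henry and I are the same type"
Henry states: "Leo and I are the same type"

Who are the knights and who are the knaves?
Leo is a knight.
Noah is a knight.
Henry is a knight.

Verification:
- Leo (knight) says "Noah tells the truth" - this is TRUE because Noah is a knight.
- Noah (knight) says "Henry and I are the same type" - this is TRUE because Noah is a knight and Henry is a knight.
- Henry (knight) says "Leo and I are the same type" - this is TRUE because Henry is a knight and Leo is a knight.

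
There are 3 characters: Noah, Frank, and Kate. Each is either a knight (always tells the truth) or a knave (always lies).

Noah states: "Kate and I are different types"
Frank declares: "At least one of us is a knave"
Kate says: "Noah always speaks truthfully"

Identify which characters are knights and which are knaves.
Noah is a knave.
Frank is a knight.
Kate is a knave.

Verification:
- Noah (knave) says "Kate and I are different types" - this is FALSE (a lie) because Noah is a knave and Kate is a knave.
- Frank (knight) says "At least one of us is a knave" - this is TRUE because Noah and Kate are knaves.
- Kate (knave) says "Noah always speaks truthfully" - this is FALSE (a lie) because Noah is a knave.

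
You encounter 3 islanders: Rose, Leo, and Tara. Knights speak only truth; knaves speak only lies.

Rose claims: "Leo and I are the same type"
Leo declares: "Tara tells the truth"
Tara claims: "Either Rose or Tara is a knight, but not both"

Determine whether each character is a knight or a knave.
Rose is a knave.
Leo is a knight.
Tara is a knight.

Verification:
- Rose (knave) says "Leo and I are the same type" - this is FALSE (a lie) because Rose is a knave and Leo is a knight.
- Leo (knight) says "Tara tells the truth" - this is TRUE because Tara is a knight.
- Tara (knight) says "Either Rose or Tara is a knight, but not both" - this is TRUE because Rose is a knave and Tara is a knight.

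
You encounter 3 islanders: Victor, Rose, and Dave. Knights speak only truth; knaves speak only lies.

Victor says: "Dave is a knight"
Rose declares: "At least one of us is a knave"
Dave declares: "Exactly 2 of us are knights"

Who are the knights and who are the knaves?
Victor is a knave.
Rose is a knight.
Dave is a knave.

Verification:
- Victor (knave) says "Dave is a knight" - this is FALSE (a lie) because Dave is a knave.
- Rose (knight) says "At least one of us is a knave" - this is TRUE because Victor and Dave are knaves.
- Dave (knave) says "Exactly 2 of us are knights" - this is FALSE (a lie) because there are 1 knights.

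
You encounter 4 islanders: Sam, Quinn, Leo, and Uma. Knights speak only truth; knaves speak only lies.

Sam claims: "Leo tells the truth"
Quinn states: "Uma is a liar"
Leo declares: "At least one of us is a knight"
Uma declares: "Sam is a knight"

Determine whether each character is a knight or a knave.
Sam is a knight.
Quinn is a knave.
Leo is a knight.
Uma is a knight.

Verification:
- Sam (knight) says "Leo tells the truth" - this is TRUE because Leo is a knight.
- Quinn (knave) says "Uma is a liar" - this is FALSE (a lie) because Uma is a knight.
- Leo (knight) says "At least one of us is a knight" - this is TRUE because Sam, Leo, and Uma are knights.
- Uma (knight) says "Sam is a knight" - this is TRUE because Sam is a knight.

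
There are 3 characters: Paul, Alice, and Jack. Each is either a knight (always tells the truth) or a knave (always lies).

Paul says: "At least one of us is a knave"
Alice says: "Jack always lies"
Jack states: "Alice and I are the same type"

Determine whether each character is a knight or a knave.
Paul is a knight.
Alice is a knight.
Jack is a knave.

Verification:
- Paul (knight) says "At least one of us is a knave" - this is TRUE because Jack is a knave.
- Alice (knight) says "Jack always lies" - this is TRUE because Jack is a knave.
- Jack (knave) says "Alice and I are the same type" - this is FALSE (a lie) because Jack is a knave and Alice is a knight.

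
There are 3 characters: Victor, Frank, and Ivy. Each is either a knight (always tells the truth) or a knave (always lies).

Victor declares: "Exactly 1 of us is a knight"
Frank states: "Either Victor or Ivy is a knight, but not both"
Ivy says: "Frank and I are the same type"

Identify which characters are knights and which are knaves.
Victor is a knave.
Frank is a knight.
Ivy is a knight.

Verification:
- Victor (knave) says "Exactly 1 of us is a knight" - this is FALSE (a lie) because there are 2 knights.
- Frank (knight) says "Either Victor or Ivy is a knight, but not both" - this is TRUE because Victor is a knave and Ivy is a knight.
- Ivy (knight) says "Frank and I are the same type" - this is TRUE because Ivy is a knight and Frank is a knight.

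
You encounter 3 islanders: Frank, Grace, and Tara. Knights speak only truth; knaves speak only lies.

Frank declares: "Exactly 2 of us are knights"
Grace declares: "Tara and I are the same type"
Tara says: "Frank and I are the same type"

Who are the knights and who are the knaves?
Frank is a knight.
Grace is a knave.
Tara is a knight.

Verification:
- Frank (knight) says "Exactly 2 of us are knights" - this is TRUE because there are 2 knights.
- Grace (knave) says "Tara and I are the same type" - this is FALSE (a lie) because Grace is a knave and Tara is a knight.
- Tara (knight) says "Frank and I are the same type" - this is TRUE because Tara is a knight and Frank is a knight.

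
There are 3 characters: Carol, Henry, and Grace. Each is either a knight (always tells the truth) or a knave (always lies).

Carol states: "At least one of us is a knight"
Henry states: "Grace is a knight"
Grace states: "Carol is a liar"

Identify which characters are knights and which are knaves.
Carol is a knight.
Henry is a knave.
Grace is a knave.

Verification:
- Carol (knight) says "At least one of us is a knight" - this is TRUE because Carol is a knight.
- Henry (knave) says "Grace is a knight" - this is FALSE (a lie) because Grace is a knave.
- Grace (knave) says "Carol is a liar" - this is FALSE (a lie) because Carol is a knight.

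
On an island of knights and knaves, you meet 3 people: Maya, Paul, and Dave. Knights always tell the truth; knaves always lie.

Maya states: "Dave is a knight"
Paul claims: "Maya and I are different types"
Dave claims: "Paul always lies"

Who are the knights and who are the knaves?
Maya is a knave.
Paul is a knight.
Dave is a knave.

Verification:
- Maya (knave) says "Dave is a knight" - this is FALSE (a lie) because Dave is a knave.
- Paul (knight) says "Maya and I are different types" - this is TRUE because Paul is a knight and Maya is a knave.
- Dave (knave) says "Paul always lies" - this is FALSE (a lie) because Paul is a knight.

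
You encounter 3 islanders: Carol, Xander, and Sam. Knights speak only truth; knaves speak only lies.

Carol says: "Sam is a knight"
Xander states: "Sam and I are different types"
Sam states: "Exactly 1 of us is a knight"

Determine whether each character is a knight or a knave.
Carol is a knave.
Xander is a knave.
Sam is a knave.

Verification:
- Carol (knave) says "Sam is a knight" - this is FALSE (a lie) because Sam is a knave.
- Xander (knave) says "Sam and I are different types" - this is FALSE (a lie) because Xander is a knave and Sam is a knave.
- Sam (knave) says "Exactly 1 of us is a knight" - this is FALSE (a lie) because there are 0 knights.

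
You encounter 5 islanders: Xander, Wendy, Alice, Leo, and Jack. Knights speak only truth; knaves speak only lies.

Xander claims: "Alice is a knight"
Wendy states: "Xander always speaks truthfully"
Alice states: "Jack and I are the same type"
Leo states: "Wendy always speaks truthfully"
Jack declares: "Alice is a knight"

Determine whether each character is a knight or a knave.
Xander is a knight.
Wendy is a knight.
Alice is a knight.
Leo is a knight.
Jack is a knight.

Verification:
- Xander (knight) says "Alice is a knight" - this is TRUE because Alice is a knight.
- Wendy (knight) says "Xander always speaks truthfully" - this is TRUE because Xander is a knight.
- Alice (knight) says "Jack and I are the same type" - this is TRUE because Alice is a knight and Jack is a knight.
- Leo (knight) says "Wendy always speaks truthfully" - this is TRUE because Wendy is a knight.
- Jack (knight) says "Alice is a knight" - this is TRUE because Alice is a knight.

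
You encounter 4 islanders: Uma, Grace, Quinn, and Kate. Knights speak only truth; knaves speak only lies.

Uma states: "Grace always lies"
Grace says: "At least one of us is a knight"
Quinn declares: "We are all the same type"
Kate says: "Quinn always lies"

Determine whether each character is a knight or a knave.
Uma is a knave.
Grace is a knight.
Quinn is a knave.
Kate is a knight.

Verification:
- Uma (knave) says "Grace always lies" - this is FALSE (a lie) because Grace is a knight.
- Grace (knight) says "At least one of us is a knight" - this is TRUE because Grace and Kate are knights.
- Quinn (knave) says "We are all the same type" - this is FALSE (a lie) because Grace and Kate are knights and Uma and Quinn are knaves.
- Kate (knight) says "Quinn always lies" - this is TRUE because Quinn is a knave.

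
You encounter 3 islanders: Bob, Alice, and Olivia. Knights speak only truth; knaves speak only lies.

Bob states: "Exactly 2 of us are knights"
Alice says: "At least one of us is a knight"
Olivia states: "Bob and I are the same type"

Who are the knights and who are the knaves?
Bob is a knight.
Alice is a knight.
Olivia is a knave.

Verification:
- Bob (knight) says "Exactly 2 of us are knights" - this is TRUE because there are 2 knights.
- Alice (knight) says "At least one of us is a knight" - this is TRUE because Bob and Alice are knights.
- Olivia (knave) says "Bob and I are the same type" - this is FALSE (a lie) because Olivia is a knave and Bob is a knight.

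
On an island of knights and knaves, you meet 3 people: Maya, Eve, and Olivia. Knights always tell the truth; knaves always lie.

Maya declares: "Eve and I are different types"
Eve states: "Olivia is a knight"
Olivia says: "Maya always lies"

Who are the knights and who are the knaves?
Maya is a knight.
Eve is a knave.
Olivia is a knave.

Verification:
- Maya (knight) says "Eve and I are different types" - this is TRUE because Maya is a knight and Eve is a knave.
- Eve (knave) says "Olivia is a knight" - this is FALSE (a lie) because Olivia is a knave.
- Olivia (knave) says "Maya always lies" - this is FALSE (a lie) because Maya is a knight.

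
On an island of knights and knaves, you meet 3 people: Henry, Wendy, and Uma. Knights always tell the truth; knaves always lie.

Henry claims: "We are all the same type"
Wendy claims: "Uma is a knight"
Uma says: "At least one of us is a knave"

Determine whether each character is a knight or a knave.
Henry is a knave.
Wendy is a knight.
Uma is a knight.

Verification:
- Henry (knave) says "We are all the same type" - this is FALSE (a lie) because Wendy and Uma are knights and Henry is a knave.
- Wendy (knight) says "Uma is a knight" - this is TRUE because Uma is a knight.
- Uma (knight) says "At least one of us is a knave" - this is TRUE because Henry is a knave.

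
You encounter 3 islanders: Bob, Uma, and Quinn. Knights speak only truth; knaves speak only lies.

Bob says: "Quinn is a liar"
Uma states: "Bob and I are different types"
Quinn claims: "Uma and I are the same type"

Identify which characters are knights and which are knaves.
Bob is a knave.
Uma is a knight.
Quinn is a knight.

Verification:
- Bob (knave) says "Quinn is a liar" - this is FALSE (a lie) because Quinn is a knight.
- Uma (knight) says "Bob and I are different types" - this is TRUE because Uma is a knight and Bob is a knave.
- Quinn (knight) says "Uma and I are the same type" - this is TRUE because Quinn is a knight and Uma is a knight.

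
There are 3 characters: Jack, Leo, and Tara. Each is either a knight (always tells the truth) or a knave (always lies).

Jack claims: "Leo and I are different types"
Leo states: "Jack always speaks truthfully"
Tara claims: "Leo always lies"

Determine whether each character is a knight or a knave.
Jack is a knave.
Leo is a knave.
Tara is a knight.

Verification:
- Jack (knave) says "Leo and I are different types" - this is FALSE (a lie) because Jack is a knave and Leo is a knave.
- Leo (knave) says "Jack always speaks truthfully" - this is FALSE (a lie) because Jack is a knave.
- Tara (knight) says "Leo always lies" - this is TRUE because Leo is a knave.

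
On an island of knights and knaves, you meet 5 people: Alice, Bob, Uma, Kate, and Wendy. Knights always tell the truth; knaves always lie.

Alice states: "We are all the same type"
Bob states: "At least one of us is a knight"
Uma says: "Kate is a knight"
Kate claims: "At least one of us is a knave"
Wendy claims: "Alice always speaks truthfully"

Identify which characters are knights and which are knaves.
Alice is a knave.
Bob is a knight.
Uma is a knight.
Kate is a knight.
Wendy is a knave.

Verification:
- Alice (knave) says "We are all the same type" - this is FALSE (a lie) because Bob, Uma, and Kate are knights and Alice and Wendy are knaves.
- Bob (knight) says "At least one of us is a knight" - this is TRUE because Bob, Uma, and Kate are knights.
- Uma (knight) says "Kate is a knight" - this is TRUE because Kate is a knight.
- Kate (knight) says "At least one of us is a knave" - this is TRUE because Alice and Wendy are knaves.
- Wendy (knave) says "Alice always speaks truthfully" - this is FALSE (a lie) because Alice is a knave.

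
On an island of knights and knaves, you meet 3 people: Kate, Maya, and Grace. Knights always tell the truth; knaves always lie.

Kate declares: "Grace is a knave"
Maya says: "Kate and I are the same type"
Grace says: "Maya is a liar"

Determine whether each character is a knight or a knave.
Kate is a knight.
Maya is a knight.
Grace is a knave.

Verification:
- Kate (knight) says "Grace is a knave" - this is TRUE because Grace is a knave.
- Maya (knight) says "Kate and I are the same type" - this is TRUE because Maya is a knight and Kate is a knight.
- Grace (knave) says "Maya is a liar" - this is FALSE (a lie) because Maya is a knight.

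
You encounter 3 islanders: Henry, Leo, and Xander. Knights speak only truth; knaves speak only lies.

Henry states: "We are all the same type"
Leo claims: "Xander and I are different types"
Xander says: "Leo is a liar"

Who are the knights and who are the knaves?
Henry is a knave.
Leo is a knight.
Xander is a knave.

Verification:
- Henry (knave) says "We are all the same type" - this is FALSE (a lie) because Leo is a knight and Henry and Xander are knaves.
- Leo (knight) says "Xander and I are different types" - this is TRUE because Leo is a knight and Xander is a knave.
- Xander (knave) says "Leo is a liar" - this is FALSE (a lie) because Leo is a knight.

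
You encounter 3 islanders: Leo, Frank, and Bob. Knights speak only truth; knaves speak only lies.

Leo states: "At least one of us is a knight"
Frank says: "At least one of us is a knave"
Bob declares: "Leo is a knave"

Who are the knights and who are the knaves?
Leo is a knight.
Frank is a knight.
Bob is a knave.

Verification:
- Leo (knight) says "At least one of us is a knight" - this is TRUE because Leo and Frank are knights.
- Frank (knight) says "At least one of us is a knave" - this is TRUE because Bob is a knave.
- Bob (knave) says "Leo is a knave" - this is FALSE (a lie) because Leo is a knight.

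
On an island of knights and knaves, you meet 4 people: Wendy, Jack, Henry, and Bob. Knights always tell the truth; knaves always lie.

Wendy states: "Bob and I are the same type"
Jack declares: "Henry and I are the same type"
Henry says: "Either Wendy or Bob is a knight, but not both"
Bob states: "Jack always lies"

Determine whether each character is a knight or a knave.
Wendy is a knave.
Jack is a knave.
Henry is a knight.
Bob is a knight.

Verification:
- Wendy (knave) says "Bob and I are the same type" - this is FALSE (a lie) because Wendy is a knave and Bob is a knight.
- Jack (knave) says "Henry and I are the same type" - this is FALSE (a lie) because Jack is a knave and Henry is a knight.
- Henry (knight) says "Either Wendy or Bob is a knight, but not both" - this is TRUE because Wendy is a knave and Bob is a knight.
- Bob (knight) says "Jack always lies" - this is TRUE because Jack is a knave.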